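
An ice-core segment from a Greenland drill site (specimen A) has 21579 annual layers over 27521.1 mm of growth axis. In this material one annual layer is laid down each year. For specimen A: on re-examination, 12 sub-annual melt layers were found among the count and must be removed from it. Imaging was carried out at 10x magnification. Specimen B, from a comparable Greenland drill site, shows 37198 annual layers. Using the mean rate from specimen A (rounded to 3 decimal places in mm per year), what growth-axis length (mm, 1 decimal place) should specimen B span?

Specimen A: correcting the raw count gives 21579 − 12 = 21567 true annual layers.
A: Mean rate = 27521.1 mm / 21567 years ≈ 1.276 mm per year.
B's length ≈ 1.276 × 37198 = 47464.6 mm.

47464.6 mm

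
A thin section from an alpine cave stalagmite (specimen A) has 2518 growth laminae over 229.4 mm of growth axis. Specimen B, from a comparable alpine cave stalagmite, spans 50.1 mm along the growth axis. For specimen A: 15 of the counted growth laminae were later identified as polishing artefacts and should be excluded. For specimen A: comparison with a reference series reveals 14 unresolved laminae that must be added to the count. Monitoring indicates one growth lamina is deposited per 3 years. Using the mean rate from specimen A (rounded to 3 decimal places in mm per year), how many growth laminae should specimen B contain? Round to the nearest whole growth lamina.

557 growth laminae

Specimen A: after corrections the count is 2518 − 15 + 14 = 2517 growth laminae.
Specimen A: multiplying by 3 years per growth lamina: 2517 × 3 = 7551 years.
A: Mean rate = 229.4 mm / 7551 years ≈ 0.030 mm per year.
For B, 50.1 / 0.030 = 1670.00 years; at 3 years per growth lamina that is 1670.00 / 3 ≈ 557 growth laminae.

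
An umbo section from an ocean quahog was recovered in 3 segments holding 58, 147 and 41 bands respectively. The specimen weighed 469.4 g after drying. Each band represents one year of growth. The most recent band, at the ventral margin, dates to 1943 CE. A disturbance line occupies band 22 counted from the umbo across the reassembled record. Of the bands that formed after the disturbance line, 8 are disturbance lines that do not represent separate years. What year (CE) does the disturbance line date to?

Total bands = 58 + 147 + 41 = 246.
246 − 22 = 224 bands lie beyond the disturbance line toward the ventral margin.
Removing the 8 false bands leaves 224 − 8 = 216 true bands beyond the disturbance line.
1943 − 216 = 1727 CE.

1727 CE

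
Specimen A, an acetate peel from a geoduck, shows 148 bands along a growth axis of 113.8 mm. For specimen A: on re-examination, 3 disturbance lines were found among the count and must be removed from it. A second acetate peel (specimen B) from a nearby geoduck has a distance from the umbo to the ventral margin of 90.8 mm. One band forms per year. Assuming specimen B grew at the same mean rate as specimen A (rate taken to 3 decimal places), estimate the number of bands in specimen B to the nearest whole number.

Specimen A: after corrections the count is 148 − 3 = 145 bands.
A: 113.8 mm over 145 years gives 113.8 / 145 ≈ 0.785 mm per year.
For B, 90.8 / 0.785 = 115.67 years ≈ 116 bands.

116 bands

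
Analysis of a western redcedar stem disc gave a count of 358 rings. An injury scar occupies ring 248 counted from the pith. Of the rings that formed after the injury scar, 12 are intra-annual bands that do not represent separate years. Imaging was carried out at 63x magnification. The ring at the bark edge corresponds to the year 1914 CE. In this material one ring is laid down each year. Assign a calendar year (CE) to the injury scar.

1816 CE

The injury scar sits at ring 248 from the pith, so 358 − 248 = 110 rings formed after it.
Excluding 12 false rings: 110 − 12 = 98.
1914 − 98 = 1816 CE.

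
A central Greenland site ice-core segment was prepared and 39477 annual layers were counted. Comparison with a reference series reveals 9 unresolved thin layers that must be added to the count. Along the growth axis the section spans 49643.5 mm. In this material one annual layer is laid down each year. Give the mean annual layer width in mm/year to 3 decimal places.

1.257 mm/year

Adjusted count: 39477 + 9 = 39486 annual layers.
49643.5 mm over 39486 years gives 49643.5 / 39486 ≈ 1.257 mm/year.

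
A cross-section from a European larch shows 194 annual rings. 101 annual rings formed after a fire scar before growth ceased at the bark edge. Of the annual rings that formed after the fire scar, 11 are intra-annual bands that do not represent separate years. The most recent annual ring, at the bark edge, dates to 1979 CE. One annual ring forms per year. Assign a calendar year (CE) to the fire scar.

1889 CE

There are 101 annual rings younger than the fire scar.
Excluding 11 false annual rings: 101 − 11 = 90.
Counting back 90 years from 1979 CE places the fire scar in 1979 − 90 = 1889 CE.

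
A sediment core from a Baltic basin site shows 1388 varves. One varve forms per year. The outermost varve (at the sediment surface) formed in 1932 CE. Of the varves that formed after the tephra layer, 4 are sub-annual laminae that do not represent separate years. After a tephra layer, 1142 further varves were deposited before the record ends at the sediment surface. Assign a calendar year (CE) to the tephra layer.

1142 varves formed after the tephra layer.
Removing the 4 false varves leaves 1142 − 4 = 1138 true varves beyond the tephra layer.
The varve at the sediment surface is 1932 CE, so the tephra layer dates to 1932 − 1138 = 794 CE.

794 CE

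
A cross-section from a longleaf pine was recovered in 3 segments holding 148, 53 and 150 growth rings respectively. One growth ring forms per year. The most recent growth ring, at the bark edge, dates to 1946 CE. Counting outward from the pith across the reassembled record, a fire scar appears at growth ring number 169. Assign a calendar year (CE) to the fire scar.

Total growth rings = 148 + 53 + 150 = 351.
Between growth ring 169 and the bark edge there are 351 − 169 = 182 growth rings.
Counting back 182 years from 1946 CE places the fire scar in 1946 − 182 = 1764 CE.

1764 CE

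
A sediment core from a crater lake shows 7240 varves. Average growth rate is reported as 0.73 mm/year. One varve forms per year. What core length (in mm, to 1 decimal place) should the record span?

7240 years of growth are recorded.
Length ≈ 0.73 × 7240 = 5285.2 mm.

5285.2 mm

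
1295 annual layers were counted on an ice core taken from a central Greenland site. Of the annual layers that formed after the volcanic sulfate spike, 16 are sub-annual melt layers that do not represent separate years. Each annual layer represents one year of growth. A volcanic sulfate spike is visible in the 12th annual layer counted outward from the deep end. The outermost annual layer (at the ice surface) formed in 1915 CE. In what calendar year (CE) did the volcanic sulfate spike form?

1295 − 12 = 1283 annual layers lie beyond the volcanic sulfate spike toward the ice surface.
1283 − 16 false = 1267 true annual layers after the volcanic sulfate spike.
1915 − 1267 = 648 CE.

648 CE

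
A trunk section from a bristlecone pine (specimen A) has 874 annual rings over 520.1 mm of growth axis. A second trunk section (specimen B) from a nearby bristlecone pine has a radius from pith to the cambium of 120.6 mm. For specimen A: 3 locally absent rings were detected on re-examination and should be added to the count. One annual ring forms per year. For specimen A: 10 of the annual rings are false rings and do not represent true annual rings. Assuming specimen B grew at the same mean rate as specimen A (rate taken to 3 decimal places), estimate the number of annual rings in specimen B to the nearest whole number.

Specimen A: after corrections the count is 874 − 10 + 3 = 867 annual rings.
A: 520.1 mm over 867 years gives 520.1 / 867 ≈ 0.600 mm/year.
B spans 120.6 / 0.600 = 201.00 years ≈ 201 annual rings.

201 annual rings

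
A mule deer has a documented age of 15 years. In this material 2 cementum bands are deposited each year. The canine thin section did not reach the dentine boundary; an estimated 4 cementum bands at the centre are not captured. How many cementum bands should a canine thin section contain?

With 2 cementum bands per year, 15 years would produce 15 × 2 = 30 cementum bands.
30 − 4 missed = 26 cementum bands expected in the prepared section.

26 cementum bands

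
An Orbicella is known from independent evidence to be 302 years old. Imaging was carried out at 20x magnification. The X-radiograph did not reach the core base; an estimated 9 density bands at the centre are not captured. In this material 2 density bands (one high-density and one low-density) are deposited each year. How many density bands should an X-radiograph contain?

595 density bands

302 years at 2 density bands per year gives 302 × 2 = 604 density bands.
604 − 9 missed = 595 density bands expected in the prepared section.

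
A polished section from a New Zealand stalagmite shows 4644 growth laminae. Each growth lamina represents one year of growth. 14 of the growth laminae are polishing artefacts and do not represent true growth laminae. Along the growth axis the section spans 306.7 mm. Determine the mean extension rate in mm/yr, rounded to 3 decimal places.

0.066 mm/yr

After corrections the count is 4644 − 14 = 4630 growth laminae.
Extension rate ≈ 306.7 / 4630 = 0.066 mm/yr.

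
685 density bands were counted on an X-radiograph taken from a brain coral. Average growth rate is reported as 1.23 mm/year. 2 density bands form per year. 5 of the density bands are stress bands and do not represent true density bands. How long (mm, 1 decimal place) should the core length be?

418.2 mm

Correcting the raw count gives 685 − 5 = 680 true density bands.
With 2 density bands per year, 680 / 2 = 340 years.
Predicted length = 1.23 mm/year × 340 years = 418.2 mm.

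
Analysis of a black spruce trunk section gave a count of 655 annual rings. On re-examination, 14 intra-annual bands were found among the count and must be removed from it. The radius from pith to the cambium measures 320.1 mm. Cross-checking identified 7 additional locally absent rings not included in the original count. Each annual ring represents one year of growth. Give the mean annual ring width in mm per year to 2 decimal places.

Correcting the raw count gives 655 − 14 + 7 = 648 true annual rings.
320.1 mm over 648 years gives 320.1 / 648 ≈ 0.49 mm per year.

0.49 mm per year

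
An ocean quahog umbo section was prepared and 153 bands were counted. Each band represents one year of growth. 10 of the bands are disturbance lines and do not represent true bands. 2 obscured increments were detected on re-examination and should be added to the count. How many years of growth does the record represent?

Adjusted count: 153 − 10 + 2 = 145 bands.
At one band per year, that is 145 years.

145 yr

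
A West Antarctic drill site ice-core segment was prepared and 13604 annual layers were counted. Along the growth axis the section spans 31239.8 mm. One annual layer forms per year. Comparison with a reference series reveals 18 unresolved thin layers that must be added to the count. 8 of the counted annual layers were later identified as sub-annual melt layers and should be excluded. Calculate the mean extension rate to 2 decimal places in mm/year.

2.29 mm/year

Adjusted count: 13604 − 8 + 18 = 13614 annual layers.
Mean rate = 31239.8 mm / 13614 years ≈ 2.29 mm/year.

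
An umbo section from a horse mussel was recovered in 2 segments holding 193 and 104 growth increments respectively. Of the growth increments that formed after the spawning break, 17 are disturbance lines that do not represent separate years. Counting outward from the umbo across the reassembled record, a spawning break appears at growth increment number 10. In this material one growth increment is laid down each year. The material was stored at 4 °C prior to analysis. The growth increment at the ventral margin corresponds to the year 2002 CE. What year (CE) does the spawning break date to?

1732 CE

Total growth increments = 193 + 104 = 297.
Between growth increment 10 and the ventral margin there are 297 − 10 = 287 growth increments.
Excluding 17 false growth increments: 287 − 17 = 270.
The growth increment at the ventral margin is 2002 CE, so the spawning break dates to 2002 − 270 = 1732 CE.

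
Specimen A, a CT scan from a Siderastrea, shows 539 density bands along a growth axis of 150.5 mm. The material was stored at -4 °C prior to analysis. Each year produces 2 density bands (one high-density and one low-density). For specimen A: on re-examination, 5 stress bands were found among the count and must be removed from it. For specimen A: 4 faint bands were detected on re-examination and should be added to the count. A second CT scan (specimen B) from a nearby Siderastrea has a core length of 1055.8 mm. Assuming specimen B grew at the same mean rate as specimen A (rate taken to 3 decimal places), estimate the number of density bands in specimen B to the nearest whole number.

3777 density bands

Specimen A: after corrections the count is 539 − 5 + 4 = 538 density bands.
Specimen A: with 2 density bands per year, 538 / 2 = 269 years.
A: Mean rate = 150.5 mm / 269 years ≈ 0.559 mm/yr.
B spans 1055.8 / 0.559 = 1888.73 years; at 2 density bands per year that is 1888.73 × 2 ≈ 3777 density bands.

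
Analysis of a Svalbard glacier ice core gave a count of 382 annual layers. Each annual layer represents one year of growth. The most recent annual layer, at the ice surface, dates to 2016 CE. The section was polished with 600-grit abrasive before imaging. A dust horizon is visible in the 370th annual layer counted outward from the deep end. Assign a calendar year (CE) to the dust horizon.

2004 CE

382 − 370 = 12 annual layers lie beyond the dust horizon toward the ice surface.
Counting back 12 years from 2016 CE places the dust horizon in 2016 − 12 = 2004 CE.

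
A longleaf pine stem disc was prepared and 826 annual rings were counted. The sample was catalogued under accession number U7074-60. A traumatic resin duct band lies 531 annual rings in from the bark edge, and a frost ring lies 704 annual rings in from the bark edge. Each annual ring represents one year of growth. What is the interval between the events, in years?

173 yr

The two markers are separated by 704 − 531 = 173 annual rings.
That is 173 years at one annual ring per year.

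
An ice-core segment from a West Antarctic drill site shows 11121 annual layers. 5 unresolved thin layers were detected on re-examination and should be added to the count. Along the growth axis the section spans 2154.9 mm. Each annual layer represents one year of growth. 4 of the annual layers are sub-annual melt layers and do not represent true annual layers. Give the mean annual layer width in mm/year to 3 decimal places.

Correcting the raw count gives 11121 − 4 + 5 = 11122 true annual layers.
2154.9 mm over 11122 years gives 2154.9 / 11122 ≈ 0.194 mm/year.

0.194 mm/year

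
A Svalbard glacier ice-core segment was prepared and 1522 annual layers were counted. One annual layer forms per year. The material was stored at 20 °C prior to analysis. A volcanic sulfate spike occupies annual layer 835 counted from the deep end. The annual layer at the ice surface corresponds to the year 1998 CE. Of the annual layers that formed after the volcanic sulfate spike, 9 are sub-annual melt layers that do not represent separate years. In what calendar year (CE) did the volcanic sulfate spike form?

1320 CE

The volcanic sulfate spike sits at annual layer 835 from the deep end, so 1522 − 835 = 687 annual layers formed after it.
Removing the 9 false annual layers leaves 687 − 9 = 678 true annual layers beyond the volcanic sulfate spike.
Counting back 678 years from 1998 CE places the volcanic sulfate spike in 1998 − 678 = 1320 CE.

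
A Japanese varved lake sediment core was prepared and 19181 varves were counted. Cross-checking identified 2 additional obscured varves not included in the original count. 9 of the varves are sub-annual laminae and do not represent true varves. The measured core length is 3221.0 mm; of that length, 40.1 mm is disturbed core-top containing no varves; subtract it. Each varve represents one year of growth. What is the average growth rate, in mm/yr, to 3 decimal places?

True varve count = 19181 − 9 + 2 = 19174.
Removing the 40.1 mm offcut leaves 3221.0 − 40.1 = 3180.9 mm.
Mean rate = 3180.9 mm / 19174 years ≈ 0.166 mm/yr.

0.166 mm/yr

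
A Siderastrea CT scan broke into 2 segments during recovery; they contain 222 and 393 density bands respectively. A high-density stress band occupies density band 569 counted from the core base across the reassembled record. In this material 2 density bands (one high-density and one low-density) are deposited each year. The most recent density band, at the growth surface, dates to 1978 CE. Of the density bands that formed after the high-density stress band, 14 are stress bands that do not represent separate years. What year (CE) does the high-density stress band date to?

Total density bands = 222 + 393 = 615.
Between density band 569 and the growth surface there are 615 − 569 = 46 density bands.
Removing the 14 false density bands leaves 46 − 14 = 32 true density bands beyond the high-density stress band.
32 density bands at 2 per year is 32 / 2 = 16 years.
1978 − 16 = 1962 CE.

1962 CE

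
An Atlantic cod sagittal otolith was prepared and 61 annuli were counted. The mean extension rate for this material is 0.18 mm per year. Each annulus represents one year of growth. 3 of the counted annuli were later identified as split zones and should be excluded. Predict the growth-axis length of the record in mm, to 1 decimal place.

True annulus count = 61 − 3 = 58.
58 years at 0.18 mm/year gives 0.18 × 58 = 10.4 mm.

10.4 mm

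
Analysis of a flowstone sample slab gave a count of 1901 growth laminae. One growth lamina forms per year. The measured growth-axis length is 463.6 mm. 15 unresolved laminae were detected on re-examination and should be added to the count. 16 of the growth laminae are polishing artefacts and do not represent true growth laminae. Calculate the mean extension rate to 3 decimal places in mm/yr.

After corrections the count is 1901 − 16 + 15 = 1900 growth laminae.
Mean rate = 463.6 mm / 1900 years ≈ 0.244 mm/yr.

0.244 mm/yr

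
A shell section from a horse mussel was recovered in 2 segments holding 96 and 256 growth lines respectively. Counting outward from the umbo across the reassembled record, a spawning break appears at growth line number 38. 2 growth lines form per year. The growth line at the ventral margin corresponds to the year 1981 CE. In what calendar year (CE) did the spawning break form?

Total growth lines = 96 + 256 = 352.
Between growth line 38 and the ventral margin there are 352 − 38 = 314 growth lines.
314 growth lines at 2 per year is 314 / 2 = 157 years.
1981 − 157 = 1824 CE.

1824 CE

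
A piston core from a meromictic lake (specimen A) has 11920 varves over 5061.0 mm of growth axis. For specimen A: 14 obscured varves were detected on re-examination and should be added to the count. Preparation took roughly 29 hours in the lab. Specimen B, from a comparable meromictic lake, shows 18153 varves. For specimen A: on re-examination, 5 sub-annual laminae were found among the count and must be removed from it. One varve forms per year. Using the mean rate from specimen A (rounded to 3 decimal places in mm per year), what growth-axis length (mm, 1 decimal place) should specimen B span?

Specimen A: after corrections the count is 11920 − 5 + 14 = 11929 varves.
A: Extension rate ≈ 5061.0 / 11929 = 0.424 mm per year.
B's length ≈ 0.424 × 18153 = 7696.9 mm.

7696.9 mm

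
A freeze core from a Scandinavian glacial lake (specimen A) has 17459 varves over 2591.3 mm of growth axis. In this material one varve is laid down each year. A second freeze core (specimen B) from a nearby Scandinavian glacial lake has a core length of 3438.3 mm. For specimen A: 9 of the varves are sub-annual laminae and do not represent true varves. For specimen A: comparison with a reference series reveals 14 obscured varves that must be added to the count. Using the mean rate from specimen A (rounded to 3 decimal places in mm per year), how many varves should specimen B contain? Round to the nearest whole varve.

Specimen A: true varve count = 17459 − 9 + 14 = 17464.
A: Mean rate = 2591.3 mm / 17464 years ≈ 0.148 mm/yr.
For B, 3438.3 / 0.148 = 23231.76 years ≈ 23232 varves.

23232 varves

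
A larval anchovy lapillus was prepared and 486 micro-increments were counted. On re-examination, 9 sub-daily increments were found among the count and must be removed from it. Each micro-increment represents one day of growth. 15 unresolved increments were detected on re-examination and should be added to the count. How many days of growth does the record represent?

492 d

Adjusted count: 486 − 9 + 15 = 492 micro-increments.
At one micro-increment per day, that is 492 days.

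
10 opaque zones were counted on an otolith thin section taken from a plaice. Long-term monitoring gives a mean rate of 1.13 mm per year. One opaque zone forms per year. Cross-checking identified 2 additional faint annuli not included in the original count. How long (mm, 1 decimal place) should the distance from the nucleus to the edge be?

13.6 mm

After corrections the count is 10 + 2 = 12 opaque zones.
12 years at 1.13 mm/year gives 1.13 × 12 = 13.6 mm.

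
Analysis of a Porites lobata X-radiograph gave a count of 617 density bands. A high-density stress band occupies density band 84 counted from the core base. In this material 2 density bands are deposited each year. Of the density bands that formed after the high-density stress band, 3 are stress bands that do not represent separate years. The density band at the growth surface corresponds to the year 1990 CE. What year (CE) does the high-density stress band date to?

1725 CE

617 − 84 = 533 density bands lie beyond the high-density stress band toward the growth surface.
533 − 3 false = 530 true density bands after the high-density stress band.
With 2 density bands per year, 530 / 2 = 265 years.
Counting back 265 years from 1990 CE places the high-density stress band in 1990 − 265 = 1725 CE.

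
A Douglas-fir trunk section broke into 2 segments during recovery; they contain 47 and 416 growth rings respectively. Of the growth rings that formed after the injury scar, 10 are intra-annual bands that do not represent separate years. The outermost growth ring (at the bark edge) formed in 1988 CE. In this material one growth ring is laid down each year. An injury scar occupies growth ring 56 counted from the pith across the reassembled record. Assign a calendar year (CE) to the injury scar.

Total growth rings = 47 + 416 = 463.
463 − 56 = 407 growth rings lie beyond the injury scar toward the bark edge.
Removing the 10 false growth rings leaves 407 − 10 = 397 true growth rings beyond the injury scar.
1988 − 397 = 1591 CE.

1591 CE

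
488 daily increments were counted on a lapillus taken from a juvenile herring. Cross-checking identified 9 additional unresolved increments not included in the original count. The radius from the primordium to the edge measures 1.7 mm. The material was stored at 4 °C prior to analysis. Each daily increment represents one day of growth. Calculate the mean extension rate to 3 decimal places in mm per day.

0.003 mm per day

Correcting the raw count gives 488 + 9 = 497 true daily increments.
Extension rate ≈ 1.7 / 497 = 0.003 mm per day.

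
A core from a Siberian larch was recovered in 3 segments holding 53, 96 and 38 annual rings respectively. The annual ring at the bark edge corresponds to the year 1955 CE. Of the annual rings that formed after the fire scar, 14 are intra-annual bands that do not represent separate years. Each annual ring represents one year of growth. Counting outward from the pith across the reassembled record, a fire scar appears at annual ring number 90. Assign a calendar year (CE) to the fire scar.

Total annual rings = 53 + 96 + 38 = 187.
Between annual ring 90 and the bark edge there are 187 − 90 = 97 annual rings.
Removing the 14 false annual rings leaves 97 − 14 = 83 true annual rings beyond the fire scar.
Counting back 83 years from 1955 CE places the fire scar in 1955 − 83 = 1872 CE.

1872 CE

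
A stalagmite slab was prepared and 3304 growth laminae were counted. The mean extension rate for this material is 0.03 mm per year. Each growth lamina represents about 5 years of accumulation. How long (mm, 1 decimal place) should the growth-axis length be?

495.6 mm

At 5 years per growth lamina, 3304 × 5 = 16520 years.
Length ≈ 0.03 × 16520 = 495.6 mm.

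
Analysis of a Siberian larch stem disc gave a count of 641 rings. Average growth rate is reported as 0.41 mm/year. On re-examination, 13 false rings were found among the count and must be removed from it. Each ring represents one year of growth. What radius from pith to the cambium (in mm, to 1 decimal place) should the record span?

257.5 mm

Adjusted count: 641 − 13 = 628 rings.
Predicted length = 0.41 mm/year × 628 years = 257.5 mm.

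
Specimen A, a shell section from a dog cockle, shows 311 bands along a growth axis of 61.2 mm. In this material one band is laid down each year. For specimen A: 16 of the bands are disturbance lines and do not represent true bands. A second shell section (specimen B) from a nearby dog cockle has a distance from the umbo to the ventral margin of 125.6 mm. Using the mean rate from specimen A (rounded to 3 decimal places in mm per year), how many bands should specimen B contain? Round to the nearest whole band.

607 bands

Specimen A: after corrections the count is 311 − 16 = 295 bands.
A: 61.2 mm over 295 years gives 61.2 / 295 ≈ 0.207 mm/year.
Specimen B: 125.6 mm / 0.207 mm per year = 606.76 years ≈ 607 bands.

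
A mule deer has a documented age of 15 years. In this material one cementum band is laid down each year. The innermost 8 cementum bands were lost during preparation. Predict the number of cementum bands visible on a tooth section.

At one cementum band per year, 15 years correspond to 15 cementum bands.
Less the 8 uncaptured cementum bands: 15 − 8 = 7.

7 cementum bands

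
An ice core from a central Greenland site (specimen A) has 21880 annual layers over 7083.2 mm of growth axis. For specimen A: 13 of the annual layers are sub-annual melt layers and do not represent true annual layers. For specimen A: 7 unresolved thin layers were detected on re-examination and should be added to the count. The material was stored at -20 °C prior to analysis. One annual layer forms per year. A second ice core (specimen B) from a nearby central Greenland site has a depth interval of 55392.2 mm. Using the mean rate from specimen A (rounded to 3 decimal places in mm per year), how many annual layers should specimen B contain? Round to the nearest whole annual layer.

Specimen A: true annual layer count = 21880 − 13 + 7 = 21874.
A: Extension rate ≈ 7083.2 / 21874 = 0.324 mm/year.
Specimen B: 55392.2 mm / 0.324 mm per year = 170963.58 years ≈ 170964 annual layers.

170964 annual layers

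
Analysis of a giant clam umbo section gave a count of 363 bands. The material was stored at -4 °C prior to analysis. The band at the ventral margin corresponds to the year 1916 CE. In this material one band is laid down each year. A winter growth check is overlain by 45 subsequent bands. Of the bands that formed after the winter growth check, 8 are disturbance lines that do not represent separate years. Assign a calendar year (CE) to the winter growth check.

There are 45 bands younger than the winter growth check.
45 − 8 false = 37 true bands after the winter growth check.
1916 − 37 = 1879 CE.

1879 CE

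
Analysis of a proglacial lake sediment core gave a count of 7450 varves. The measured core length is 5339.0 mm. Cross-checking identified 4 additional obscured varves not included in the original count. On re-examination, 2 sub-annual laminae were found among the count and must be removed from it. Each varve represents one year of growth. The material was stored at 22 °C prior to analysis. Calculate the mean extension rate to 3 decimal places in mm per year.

0.716 mm per year

After corrections the count is 7450 − 2 + 4 = 7452 varves.
Extension rate ≈ 5339.0 / 7452 = 0.716 mm per year.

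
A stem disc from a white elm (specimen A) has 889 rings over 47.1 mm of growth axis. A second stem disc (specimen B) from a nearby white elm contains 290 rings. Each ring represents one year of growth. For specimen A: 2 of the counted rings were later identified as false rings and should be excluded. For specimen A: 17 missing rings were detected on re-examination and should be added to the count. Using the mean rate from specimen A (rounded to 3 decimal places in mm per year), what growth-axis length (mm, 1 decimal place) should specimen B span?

Specimen A: correcting the raw count gives 889 − 2 + 17 = 904 true rings.
A: 47.1 mm over 904 years gives 47.1 / 904 ≈ 0.052 mm per year.
B's length ≈ 0.052 × 290 = 15.1 mm.

15.1 mm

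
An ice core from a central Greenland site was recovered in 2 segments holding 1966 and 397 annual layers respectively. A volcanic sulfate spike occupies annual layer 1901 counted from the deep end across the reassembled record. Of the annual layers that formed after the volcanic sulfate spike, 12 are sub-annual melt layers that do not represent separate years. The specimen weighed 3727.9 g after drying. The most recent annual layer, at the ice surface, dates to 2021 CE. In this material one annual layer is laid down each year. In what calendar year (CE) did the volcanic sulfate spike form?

1571 CE

Total annual layers = 1966 + 397 = 2363.
The volcanic sulfate spike sits at annual layer 1901 from the deep end, so 2363 − 1901 = 462 annual layers formed after it.
462 − 12 false = 450 true annual layers after the volcanic sulfate spike.
Counting back 450 years from 2021 CE places the volcanic sulfate spike in 2021 − 450 = 1571 CE.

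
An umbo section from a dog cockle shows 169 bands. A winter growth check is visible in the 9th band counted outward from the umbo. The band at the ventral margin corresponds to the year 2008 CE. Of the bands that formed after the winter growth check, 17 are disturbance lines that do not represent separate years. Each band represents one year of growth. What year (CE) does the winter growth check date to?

1865 CE

169 − 9 = 160 bands lie beyond the winter growth check toward the ventral margin.
160 − 17 false = 143 true bands after the winter growth check.
The band at the ventral margin is 2008 CE, so the winter growth check dates to 2008 − 143 = 1865 CE.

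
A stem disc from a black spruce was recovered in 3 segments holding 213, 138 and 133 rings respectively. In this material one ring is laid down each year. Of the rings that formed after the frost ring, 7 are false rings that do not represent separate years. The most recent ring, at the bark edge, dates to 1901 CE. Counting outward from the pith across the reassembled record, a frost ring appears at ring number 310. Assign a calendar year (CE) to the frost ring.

1734 CE

Total rings = 213 + 138 + 133 = 484.
The frost ring sits at ring 310 from the pith, so 484 − 310 = 174 rings formed after it.
174 − 7 false = 167 true rings after the frost ring.
Counting back 167 years from 1901 CE places the frost ring in 1901 − 167 = 1734 CE.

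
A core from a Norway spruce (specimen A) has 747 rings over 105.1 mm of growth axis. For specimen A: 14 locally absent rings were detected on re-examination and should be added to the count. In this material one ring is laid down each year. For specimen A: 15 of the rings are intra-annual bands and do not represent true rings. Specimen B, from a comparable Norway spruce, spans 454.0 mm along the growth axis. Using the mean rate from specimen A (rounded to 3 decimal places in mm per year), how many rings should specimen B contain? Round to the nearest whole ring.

Specimen A: correcting the raw count gives 747 − 15 + 14 = 746 true rings.
A: Extension rate ≈ 105.1 / 746 = 0.141 mm/year.
B spans 454.0 / 0.141 = 3219.86 years ≈ 3220 rings.

3220 rings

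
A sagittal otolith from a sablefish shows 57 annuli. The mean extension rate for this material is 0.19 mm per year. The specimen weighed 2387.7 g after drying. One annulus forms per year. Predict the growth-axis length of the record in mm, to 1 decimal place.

10.8 mm

57 years of growth are recorded.
Length ≈ 0.19 × 57 = 10.8 mm.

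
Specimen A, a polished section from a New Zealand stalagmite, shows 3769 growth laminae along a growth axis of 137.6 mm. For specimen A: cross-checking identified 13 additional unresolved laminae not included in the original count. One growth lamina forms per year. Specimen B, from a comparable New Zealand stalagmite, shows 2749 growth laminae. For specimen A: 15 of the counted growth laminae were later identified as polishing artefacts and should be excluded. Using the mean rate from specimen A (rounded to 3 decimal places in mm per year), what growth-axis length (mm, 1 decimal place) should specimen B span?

101.7 mm

Specimen A: correcting the raw count gives 3769 − 15 + 13 = 3767 true growth laminae.
A: Extension rate ≈ 137.6 / 3767 = 0.037 mm/year.
B's length ≈ 0.037 × 2749 = 101.7 mm.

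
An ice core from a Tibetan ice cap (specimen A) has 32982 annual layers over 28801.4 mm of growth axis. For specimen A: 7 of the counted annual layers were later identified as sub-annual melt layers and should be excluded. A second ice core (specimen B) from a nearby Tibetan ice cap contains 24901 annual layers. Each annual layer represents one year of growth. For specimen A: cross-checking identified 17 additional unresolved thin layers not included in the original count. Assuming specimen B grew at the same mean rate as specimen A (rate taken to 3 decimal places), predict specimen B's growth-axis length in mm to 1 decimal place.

21738.6 mm

Specimen A: after corrections the count is 32982 − 7 + 17 = 32992 annual layers.
A: Extension rate ≈ 28801.4 / 32992 = 0.873 mm/year.
B's length ≈ 0.873 × 24901 = 21738.6 mm.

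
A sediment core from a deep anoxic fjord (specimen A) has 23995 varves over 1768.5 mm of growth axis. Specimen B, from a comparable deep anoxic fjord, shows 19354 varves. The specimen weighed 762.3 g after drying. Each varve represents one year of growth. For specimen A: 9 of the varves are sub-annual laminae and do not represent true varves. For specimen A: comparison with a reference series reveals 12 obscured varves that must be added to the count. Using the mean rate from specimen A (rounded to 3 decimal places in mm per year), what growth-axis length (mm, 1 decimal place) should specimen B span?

Specimen A: adjusted count: 23995 − 9 + 12 = 23998 varves.
A: Mean rate = 1768.5 mm / 23998 years ≈ 0.074 mm per year.
For B, 0.074 mm/year × 19354 years = 1432.2 mm.

1432.2 mm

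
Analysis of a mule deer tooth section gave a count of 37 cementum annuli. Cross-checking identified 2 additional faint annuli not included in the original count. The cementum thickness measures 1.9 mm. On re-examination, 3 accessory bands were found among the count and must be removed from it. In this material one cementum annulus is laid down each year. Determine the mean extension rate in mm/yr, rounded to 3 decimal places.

0.053 mm/yr

Correcting the raw count gives 37 − 3 + 2 = 36 true cementum annuli.
Extension rate ≈ 1.9 / 36 = 0.053 mm/yr.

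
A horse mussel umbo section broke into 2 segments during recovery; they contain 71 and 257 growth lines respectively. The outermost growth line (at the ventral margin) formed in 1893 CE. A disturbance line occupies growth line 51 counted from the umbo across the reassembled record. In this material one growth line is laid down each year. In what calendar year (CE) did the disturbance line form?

Total growth lines = 71 + 257 = 328.
328 − 51 = 277 growth lines lie beyond the disturbance line toward the ventral margin.
1893 − 277 = 1616 CE.

1616 CE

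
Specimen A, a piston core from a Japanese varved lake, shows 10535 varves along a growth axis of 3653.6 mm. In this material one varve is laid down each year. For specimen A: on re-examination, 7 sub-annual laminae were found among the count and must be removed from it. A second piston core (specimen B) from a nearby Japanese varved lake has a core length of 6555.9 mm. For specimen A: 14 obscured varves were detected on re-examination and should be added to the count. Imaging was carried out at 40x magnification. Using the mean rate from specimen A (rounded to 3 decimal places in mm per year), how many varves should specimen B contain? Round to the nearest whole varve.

18893 varves

Specimen A: adjusted count: 10535 − 7 + 14 = 10542 varves.
A: 3653.6 mm over 10542 years gives 3653.6 / 10542 ≈ 0.347 mm per year.
For B, 6555.9 / 0.347 = 18893.08 years ≈ 18893 varves.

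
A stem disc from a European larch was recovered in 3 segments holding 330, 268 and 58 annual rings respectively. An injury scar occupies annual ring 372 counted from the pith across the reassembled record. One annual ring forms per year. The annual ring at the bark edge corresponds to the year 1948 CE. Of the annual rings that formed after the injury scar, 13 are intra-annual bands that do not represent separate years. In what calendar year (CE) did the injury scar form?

1677 CE

Total annual rings = 330 + 268 + 58 = 656.
656 − 372 = 284 annual rings lie beyond the injury scar toward the bark edge.
284 − 13 false = 271 true annual rings after the injury scar.
1948 − 271 = 1677 CE.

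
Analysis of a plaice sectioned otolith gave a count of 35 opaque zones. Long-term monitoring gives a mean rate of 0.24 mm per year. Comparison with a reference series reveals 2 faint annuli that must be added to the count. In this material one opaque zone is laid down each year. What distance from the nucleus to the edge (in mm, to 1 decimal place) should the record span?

8.9 mm

True opaque zone count = 35 + 2 = 37.
Predicted length = 0.24 mm/year × 37 years = 8.9 mm.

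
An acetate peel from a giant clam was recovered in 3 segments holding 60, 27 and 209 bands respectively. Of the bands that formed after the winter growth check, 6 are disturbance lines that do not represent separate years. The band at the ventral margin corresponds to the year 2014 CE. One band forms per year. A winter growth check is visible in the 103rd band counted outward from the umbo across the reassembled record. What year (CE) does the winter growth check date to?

Total bands = 60 + 27 + 209 = 296.
Between band 103 and the ventral margin there are 296 − 103 = 193 bands.
Excluding 6 false bands: 193 − 6 = 187.
Counting back 187 years from 2014 CE places the winter growth check in 2014 − 187 = 1827 CE.

1827 CE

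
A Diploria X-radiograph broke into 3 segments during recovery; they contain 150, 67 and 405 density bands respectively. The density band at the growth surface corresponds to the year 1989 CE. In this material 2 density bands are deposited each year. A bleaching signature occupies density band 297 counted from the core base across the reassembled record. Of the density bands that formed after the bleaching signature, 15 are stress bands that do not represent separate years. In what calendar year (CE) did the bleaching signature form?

1834 CE

Total density bands = 150 + 67 + 405 = 622.
The bleaching signature sits at density band 297 from the core base, so 622 − 297 = 325 density bands formed after it.
Excluding 15 false density bands: 325 − 15 = 310.
310 density bands at 2 per year is 310 / 2 = 155 years.
The density band at the growth surface is 1989 CE, so the bleaching signature dates to 1989 − 155 = 1834 CE.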